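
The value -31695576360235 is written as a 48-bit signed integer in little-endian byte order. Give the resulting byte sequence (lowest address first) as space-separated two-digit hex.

D5 1A 6E 4C 2C E3

Two's complement of -31695576360235 in 48 bits: 31695576360235 = 0x1CD3B391E52B; invert → 0xE32C4C6E1AD4; add 1 → 0xE32C4C6E1AD5.
Split into bytes (most-significant first): E3 2C 4C 6E 1A D5.
Little-endian: lowest address holds the least-significant byte.
So at ascending addresses the bytes are D5 1A 6E 4C 2C E3.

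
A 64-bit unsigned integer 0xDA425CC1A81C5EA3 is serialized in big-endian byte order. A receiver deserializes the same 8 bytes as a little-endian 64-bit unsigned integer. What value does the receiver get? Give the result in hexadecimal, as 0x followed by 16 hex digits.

Stored big-endian, the bytes at ascending addresses are DA 42 5C C1 A8 1C 5E A3.
Read back as little-endian, the first byte is least significant, giving 0xA35E1CA8C15C42DA.

0xA35E1CA8C15C42DA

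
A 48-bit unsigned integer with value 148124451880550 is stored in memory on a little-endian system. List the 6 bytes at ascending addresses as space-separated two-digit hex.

148124451880550 in hexadecimal, padded to 48 bits, is 0x86B7E9563E66.
Split into bytes (most-significant first): 86 B7 E9 56 3E 66.
Little-endian stores the least-significant byte at the lowest address.
So at ascending addresses the bytes are 66 3E 56 E9 B7 86.

66 3E 56 E9 B7 86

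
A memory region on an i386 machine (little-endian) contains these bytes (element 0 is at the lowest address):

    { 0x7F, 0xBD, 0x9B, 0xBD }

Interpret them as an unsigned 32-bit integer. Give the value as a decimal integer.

3181100415

In little-endian order the low byte comes first in memory.
Reassemble most-significant byte first: BD 9B BD 7F → 0xBD9BBD7F.
0xBD9BBD7F = 3181100415.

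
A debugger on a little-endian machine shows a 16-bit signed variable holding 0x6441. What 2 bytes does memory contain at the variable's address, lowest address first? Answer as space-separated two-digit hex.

41 64

Split into bytes (most-significant first): 64 41.
Little-endian stores the least-significant byte at the lowest address.
So at ascending addresses the bytes are 41 64.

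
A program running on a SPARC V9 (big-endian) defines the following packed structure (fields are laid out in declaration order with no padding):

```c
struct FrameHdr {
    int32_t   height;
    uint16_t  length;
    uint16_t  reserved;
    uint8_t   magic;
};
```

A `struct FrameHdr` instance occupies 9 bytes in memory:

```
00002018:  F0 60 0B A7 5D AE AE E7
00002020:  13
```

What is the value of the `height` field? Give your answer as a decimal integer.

`height` is the first field, at byte offset 0, occupying 4 bytes.
Bytes at offsets 0..3: F0 60 0B A7.
In big-endian order the high byte comes first in memory.
The bytes are already most-significant first: 0xF0600BA7.
Top bit is set, so as a signed 32-bit value this is 0xF0600BA7 − 2^32 = -262141017.

-262141017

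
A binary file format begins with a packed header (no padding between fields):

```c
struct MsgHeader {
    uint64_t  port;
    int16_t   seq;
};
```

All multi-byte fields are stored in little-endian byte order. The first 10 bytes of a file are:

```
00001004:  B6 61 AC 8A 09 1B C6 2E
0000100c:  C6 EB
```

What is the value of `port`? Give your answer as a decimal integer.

`port` is the first field, at byte offset 0, occupying 8 bytes.
Bytes at offsets 0..7: B6 61 AC 8A 09 1B C6 2E.
Little-endian stores the least-significant byte at the lowest address.
Reassemble most-significant byte first: 2E C6 1B 09 8A AC 61 B6 → 0x2EC61B098AAC61B6.
0x2EC61B098AAC61B6 = 3370411098928603574.

3370411098928603574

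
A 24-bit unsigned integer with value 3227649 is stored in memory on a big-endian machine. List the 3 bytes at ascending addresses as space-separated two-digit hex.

3227649 in hexadecimal, padded to 24 bits, is 0x314001.
Split into bytes (most-significant first): 31 40 01.
Big-endian stores the most-significant byte at the lowest address.
So the memory order matches the most-significant-first order: 31 40 01.

31 40 01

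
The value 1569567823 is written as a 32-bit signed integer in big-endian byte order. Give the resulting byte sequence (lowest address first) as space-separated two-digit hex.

5D 8D B4 4F

1569567823 in hexadecimal, padded to 32 bits, is 0x5D8DB44F.
Split into bytes (most-significant first): 5D 8D B4 4F.
Big-endian: lowest address holds the most-significant byte.
So the memory order matches the most-significant-first order: 5D 8D B4 4F.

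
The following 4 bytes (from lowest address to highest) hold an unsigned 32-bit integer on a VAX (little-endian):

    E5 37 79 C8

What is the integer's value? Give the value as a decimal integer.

In little-endian order the low byte comes first in memory.
Reassemble most-significant byte first: C8 79 37 E5 → 0xC87937E5.
0xC87937E5 = 3363387365.

3363387365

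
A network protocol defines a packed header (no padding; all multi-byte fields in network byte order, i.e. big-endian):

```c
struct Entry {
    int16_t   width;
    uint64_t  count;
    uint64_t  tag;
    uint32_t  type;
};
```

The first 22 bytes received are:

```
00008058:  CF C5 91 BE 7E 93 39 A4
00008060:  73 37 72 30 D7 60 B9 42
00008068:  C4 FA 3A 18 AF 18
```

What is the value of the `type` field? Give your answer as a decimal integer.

`type` follows `width` (2 B), `count` (8 B), `tag` (8 B), so it starts at offset 2 + 8 + 8 = 18 and occupies 4 bytes.
Bytes at offsets 18..21: 3A 18 AF 18.
Big-endian: lowest address holds the most-significant byte.
The bytes are already most-significant first: 0x3A18AF18.
0x3A18AF18 = 974696216.

974696216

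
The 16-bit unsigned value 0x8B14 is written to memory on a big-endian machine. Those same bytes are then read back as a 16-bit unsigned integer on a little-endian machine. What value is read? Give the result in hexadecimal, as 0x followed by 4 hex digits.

0x148B

Stored big-endian, the bytes at ascending addresses are 8B 14.
Read back as little-endian, the first byte is least significant, giving 0x148B.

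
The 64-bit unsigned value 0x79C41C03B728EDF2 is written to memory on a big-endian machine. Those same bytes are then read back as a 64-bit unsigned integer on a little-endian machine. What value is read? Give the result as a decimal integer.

Stored big-endian, the bytes at ascending addresses are 79 C4 1C 03 B7 28 ED F2.
Read back as little-endian, the first byte is least significant, giving 0xF2ED28B7031CC479.
0xF2ED28B7031CC479 = 17504692093155329145.

17504692093155329145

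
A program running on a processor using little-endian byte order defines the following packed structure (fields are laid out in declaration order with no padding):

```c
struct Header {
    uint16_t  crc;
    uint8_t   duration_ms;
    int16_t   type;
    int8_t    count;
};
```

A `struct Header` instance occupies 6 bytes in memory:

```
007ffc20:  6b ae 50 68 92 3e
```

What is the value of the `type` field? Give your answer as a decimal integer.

-28056

`type` follows `crc` (2 B), `duration_ms` (1 B), so it starts at offset 2 + 1 = 3 and occupies 2 bytes.
Bytes at offsets 3..4: 68 92.
Little-endian stores the least-significant byte at the lowest address.
Reassemble most-significant byte first: 92 68 → 0x9268.
Top bit is set, so as a signed 16-bit value this is 0x9268 − 2^16 = -28056.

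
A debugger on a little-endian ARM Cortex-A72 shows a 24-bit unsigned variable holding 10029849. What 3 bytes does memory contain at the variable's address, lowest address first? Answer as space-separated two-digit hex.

10029849 in hexadecimal, padded to 24 bits, is 0x990B19.
Split into bytes (most-significant first): 99 0B 19.
In little-endian order the low byte comes first in memory.
So at ascending addresses the bytes are 19 0B 99.

19 0B 99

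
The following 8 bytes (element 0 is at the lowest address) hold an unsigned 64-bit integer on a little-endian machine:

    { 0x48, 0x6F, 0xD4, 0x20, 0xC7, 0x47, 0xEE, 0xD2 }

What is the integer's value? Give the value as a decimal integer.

15199164712996859720

Little-endian stores the least-significant byte at the lowest address.
Reassemble most-significant byte first: D2 EE 47 C7 20 D4 6F 48 → 0xD2EE47C720D46F48.
0xD2EE47C720D46F48 = 15199164712996859720.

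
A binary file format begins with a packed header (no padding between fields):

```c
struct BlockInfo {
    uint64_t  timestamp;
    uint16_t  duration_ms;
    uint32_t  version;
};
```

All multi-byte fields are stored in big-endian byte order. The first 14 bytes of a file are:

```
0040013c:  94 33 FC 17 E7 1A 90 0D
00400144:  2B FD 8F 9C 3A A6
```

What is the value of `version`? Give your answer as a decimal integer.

`version` follows `timestamp` (8 B), `duration_ms` (2 B), so it starts at offset 8 + 2 = 10 and occupies 4 bytes.
Bytes at offsets 10..13: 8F 9C 3A A6.
Big-endian stores the most-significant byte at the lowest address.
The bytes are already most-significant first: 0x8F9C3AA6.
0x8F9C3AA6 = 2409380518.

2409380518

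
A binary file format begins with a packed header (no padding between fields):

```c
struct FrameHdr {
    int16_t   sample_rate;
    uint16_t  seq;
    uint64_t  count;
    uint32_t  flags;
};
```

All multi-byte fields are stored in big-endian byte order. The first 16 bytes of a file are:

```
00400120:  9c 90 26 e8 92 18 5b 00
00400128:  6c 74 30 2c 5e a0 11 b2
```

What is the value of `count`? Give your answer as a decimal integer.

`count` follows `sample_rate` (2 B), `seq` (2 B), so it starts at offset 2 + 2 = 4 and occupies 8 bytes.
Bytes at offsets 4..11: 92 18 5B 00 6C 74 30 2C.
Big-endian: lowest address holds the most-significant byte.
The bytes are already most-significant first: 0x92185B006C74302C.
0x92185B006C74302C = 10527264186356215852.

10527264186356215852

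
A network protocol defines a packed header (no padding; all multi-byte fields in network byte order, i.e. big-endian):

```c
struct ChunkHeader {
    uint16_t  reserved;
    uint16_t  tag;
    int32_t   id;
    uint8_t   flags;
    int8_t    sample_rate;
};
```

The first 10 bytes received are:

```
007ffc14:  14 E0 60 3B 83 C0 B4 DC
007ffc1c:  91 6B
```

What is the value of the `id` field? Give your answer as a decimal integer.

`id` follows `reserved` (2 B), `tag` (2 B), so it starts at offset 2 + 2 = 4 and occupies 4 bytes.
Bytes at offsets 4..7: 83 C0 B4 DC.
Big-endian: lowest address holds the most-significant byte.
The bytes are already most-significant first: 0x83C0B4DC.
Top bit is set, so as a signed 32-bit value this is 0x83C0B4DC − 2^32 = -2084522788.

-2084522788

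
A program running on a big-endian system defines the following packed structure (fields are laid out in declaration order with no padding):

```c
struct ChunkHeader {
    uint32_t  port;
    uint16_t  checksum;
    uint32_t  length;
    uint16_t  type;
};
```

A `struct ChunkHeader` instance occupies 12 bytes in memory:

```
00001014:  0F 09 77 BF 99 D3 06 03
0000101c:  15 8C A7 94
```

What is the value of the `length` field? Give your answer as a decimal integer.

100865420

`length` follows `port` (4 B), `checksum` (2 B), so it starts at offset 4 + 2 = 6 and occupies 4 bytes.
Bytes at offsets 6..9: 06 03 15 8C.
Big-endian: lowest address holds the most-significant byte.
The bytes are already most-significant first: 0x0603158C.
0x0603158C = 100865420.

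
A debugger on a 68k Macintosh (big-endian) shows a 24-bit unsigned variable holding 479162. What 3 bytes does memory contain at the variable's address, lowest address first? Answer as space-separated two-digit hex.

07 4F BA

479162 in hexadecimal, padded to 24 bits, is 0x074FBA.
Split into bytes (most-significant first): 07 4F BA.
Big-endian: lowest address holds the most-significant byte.
So the memory order matches the most-significant-first order: 07 4F BA.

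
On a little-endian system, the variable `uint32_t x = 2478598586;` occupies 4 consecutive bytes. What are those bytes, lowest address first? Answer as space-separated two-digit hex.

BA 69 BC 93

2478598586 in hexadecimal, padded to 32 bits, is 0x93BC69BA.
Split into bytes (most-significant first): 93 BC 69 BA.
Little-endian stores the least-significant byte at the lowest address.
So at ascending addresses the bytes are BA 69 BC 93.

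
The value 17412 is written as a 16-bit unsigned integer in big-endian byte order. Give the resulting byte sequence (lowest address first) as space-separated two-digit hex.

44 04

17412 in hexadecimal, padded to 16 bits, is 0x4404.
Split into bytes (most-significant first): 44 04.
Big-endian: lowest address holds the most-significant byte.
So the memory order matches the most-significant-first order: 44 04.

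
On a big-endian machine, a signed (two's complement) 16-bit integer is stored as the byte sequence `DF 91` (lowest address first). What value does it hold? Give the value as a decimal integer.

-8303

Big-endian stores the most-significant byte at the lowest address.
The bytes are already most-significant first: 0xDF91.
Top bit is set, so as a signed 16-bit value this is 0xDF91 − 2^16 = -8303.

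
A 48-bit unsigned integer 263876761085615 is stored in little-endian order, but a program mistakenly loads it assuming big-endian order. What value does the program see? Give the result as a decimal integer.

193404987834095

263876761085615 in 48-bit hexadecimal is 0xEFFE989BE6AF.
Stored little-endian, the bytes at ascending addresses are AF E6 9B 98 FE EF.
Read back as big-endian, the last byte is least significant, giving 0xAFE69B98FEEF.
0xAFE69B98FEEF = 193404987834095.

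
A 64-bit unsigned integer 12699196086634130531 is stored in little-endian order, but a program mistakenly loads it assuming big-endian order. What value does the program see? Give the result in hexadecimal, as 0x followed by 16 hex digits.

0x63ACDBBC8E9B3CB0

12699196086634130531 in 64-bit hexadecimal is 0xB03C9B8EBCDBAC63.
Stored little-endian, the bytes at ascending addresses are 63 AC DB BC 8E 9B 3C B0.
Read back as big-endian, the last byte is least significant, giving 0x63ACDBBC8E9B3CB0.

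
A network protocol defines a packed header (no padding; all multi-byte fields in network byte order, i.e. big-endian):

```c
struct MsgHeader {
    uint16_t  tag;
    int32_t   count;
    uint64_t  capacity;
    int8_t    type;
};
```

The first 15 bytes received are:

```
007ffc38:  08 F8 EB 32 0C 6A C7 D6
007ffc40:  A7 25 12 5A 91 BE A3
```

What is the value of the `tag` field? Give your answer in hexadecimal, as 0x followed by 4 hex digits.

0x08F8

`tag` is the first field, at byte offset 0, occupying 2 bytes.
Bytes at offsets 0..1: 08 F8.
Big-endian stores the most-significant byte at the lowest address.
The bytes are already most-significant first: 0x08F8.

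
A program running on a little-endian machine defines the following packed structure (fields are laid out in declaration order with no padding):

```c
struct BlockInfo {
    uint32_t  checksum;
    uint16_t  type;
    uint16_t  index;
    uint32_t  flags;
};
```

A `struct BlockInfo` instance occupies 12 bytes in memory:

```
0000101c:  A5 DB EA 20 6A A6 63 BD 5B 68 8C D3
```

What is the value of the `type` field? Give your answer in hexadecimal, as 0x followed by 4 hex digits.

0xA66A

`type` follows `checksum` (4 bytes), so it starts at byte offset 4 and occupies 2 bytes.
Bytes at offsets 4..5: 6A A6.
Little-endian: lowest address holds the least-significant byte.
Reassemble most-significant byte first: A6 6A → 0xA66A.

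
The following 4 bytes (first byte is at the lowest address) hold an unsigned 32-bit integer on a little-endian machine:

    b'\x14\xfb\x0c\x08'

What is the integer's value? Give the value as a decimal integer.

135068436

In little-endian order the low byte comes first in memory.
Reassemble most-significant byte first: 08 0C FB 14 → 0x080CFB14.
0x080CFB14 = 135068436.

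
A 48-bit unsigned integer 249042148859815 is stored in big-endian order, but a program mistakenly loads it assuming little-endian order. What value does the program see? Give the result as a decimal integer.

183755103043810

249042148859815 in 48-bit hexadecimal is 0xE280A4D11FA7.
Stored big-endian, the bytes at ascending addresses are E2 80 A4 D1 1F A7.
Read back as little-endian, the first byte is least significant, giving 0xA71FD1A480E2.
0xA71FD1A480E2 = 183755103043810.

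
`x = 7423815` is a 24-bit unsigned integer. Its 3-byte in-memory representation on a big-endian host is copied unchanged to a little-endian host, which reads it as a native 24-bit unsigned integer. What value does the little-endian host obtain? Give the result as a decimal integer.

4671345

7423815 in 24-bit hexadecimal is 0x714747.
Stored big-endian, the bytes at ascending addresses are 71 47 47.
Read back as little-endian, the first byte is least significant, giving 0x474771.
0x474771 = 4671345.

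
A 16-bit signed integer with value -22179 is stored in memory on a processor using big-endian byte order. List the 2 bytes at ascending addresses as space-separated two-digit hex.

Two's complement of -22179 in 16 bits: 22179 = 0x56A3; invert → 0xA95C; add 1 → 0xA95D.
Split into bytes (most-significant first): A9 5D.
In big-endian order the high byte comes first in memory.
So the memory order matches the most-significant-first order: A9 5D.

A9 5D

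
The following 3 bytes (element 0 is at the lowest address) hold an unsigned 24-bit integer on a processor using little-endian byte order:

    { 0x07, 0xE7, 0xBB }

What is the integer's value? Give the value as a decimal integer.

Little-endian: lowest address holds the least-significant byte.
Reassemble most-significant byte first: BB E7 07 → 0xBBE707.
0xBBE707 = 12314375.

12314375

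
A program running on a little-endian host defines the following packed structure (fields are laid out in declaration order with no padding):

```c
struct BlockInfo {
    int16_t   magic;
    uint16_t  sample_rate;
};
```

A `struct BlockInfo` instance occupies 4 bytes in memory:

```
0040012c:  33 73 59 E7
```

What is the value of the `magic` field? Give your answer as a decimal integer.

29491

`magic` is the first field, at byte offset 0, occupying 2 bytes.
Bytes at offsets 0..1: 33 73.
Little-endian: lowest address holds the least-significant byte.
Reassemble most-significant byte first: 73 33 → 0x7333.
0x7333 = 29491.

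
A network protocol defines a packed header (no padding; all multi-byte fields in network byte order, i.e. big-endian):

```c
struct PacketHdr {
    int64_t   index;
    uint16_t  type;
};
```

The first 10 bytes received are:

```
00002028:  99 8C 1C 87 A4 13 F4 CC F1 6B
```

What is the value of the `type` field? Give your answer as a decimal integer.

61803

`type` follows `index` (8 bytes), so it starts at byte offset 8 and occupies 2 bytes.
Bytes at offsets 8..9: F1 6B.
Big-endian: lowest address holds the most-significant byte.
The bytes are already most-significant first: 0xF16B.
0xF16B = 61803.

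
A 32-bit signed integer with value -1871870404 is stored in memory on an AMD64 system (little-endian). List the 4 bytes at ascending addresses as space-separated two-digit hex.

Two's complement of -1871870404 in 32 bits: 1871870404 = 0x6F9279C4; invert → 0x906D863B; add 1 → 0x906D863C.
Split into bytes (most-significant first): 90 6D 86 3C.
Little-endian: lowest address holds the least-significant byte.
So at ascending addresses the bytes are 3C 86 6D 90.

3C 86 6D 90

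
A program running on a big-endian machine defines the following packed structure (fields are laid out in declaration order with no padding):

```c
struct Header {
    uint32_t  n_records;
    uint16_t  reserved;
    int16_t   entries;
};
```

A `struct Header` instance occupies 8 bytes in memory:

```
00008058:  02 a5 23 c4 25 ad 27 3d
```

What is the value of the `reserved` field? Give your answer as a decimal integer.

9645

`reserved` follows `n_records` (4 bytes), so it starts at byte offset 4 and occupies 2 bytes.
Bytes at offsets 4..5: 25 AD.
Big-endian stores the most-significant byte at the lowest address.
The bytes are already most-significant first: 0x25AD.
0x25AD = 9645.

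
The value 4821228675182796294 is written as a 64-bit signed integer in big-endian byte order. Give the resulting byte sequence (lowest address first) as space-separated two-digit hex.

4821228675182796294 in hexadecimal, padded to 64 bits, is 0x42E871EFA5329E06.
Split into bytes (most-significant first): 42 E8 71 EF A5 32 9E 06.
Big-endian stores the most-significant byte at the lowest address.
So the memory order matches the most-significant-first order: 42 E8 71 EF A5 32 9E 06.

42 E8 71 EF A5 32 9E 06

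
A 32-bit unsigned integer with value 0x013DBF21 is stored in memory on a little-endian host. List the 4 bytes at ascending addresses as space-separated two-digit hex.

21 BF 3D 01

Split into bytes (most-significant first): 01 3D BF 21.
Little-endian: lowest address holds the least-significant byte.
So at ascending addresses the bytes are 21 BF 3D 01.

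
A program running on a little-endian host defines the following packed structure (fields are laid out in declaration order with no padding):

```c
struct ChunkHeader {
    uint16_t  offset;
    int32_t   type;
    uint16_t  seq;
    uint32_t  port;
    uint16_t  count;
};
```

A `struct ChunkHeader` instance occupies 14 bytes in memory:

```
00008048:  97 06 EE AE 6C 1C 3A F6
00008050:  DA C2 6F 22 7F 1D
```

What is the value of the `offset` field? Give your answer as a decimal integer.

1687

`offset` is the first field, at byte offset 0, occupying 2 bytes.
Bytes at offsets 0..1: 97 06.
Little-endian: lowest address holds the least-significant byte.
Reassemble most-significant byte first: 06 97 → 0x0697.
0x0697 = 1687.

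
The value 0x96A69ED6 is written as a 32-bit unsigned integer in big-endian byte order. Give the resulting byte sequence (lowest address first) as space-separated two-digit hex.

96 A6 9E D6

Split into bytes (most-significant first): 96 A6 9E D6.
In big-endian order the high byte comes first in memory.
So the memory order matches the most-significant-first order: 96 A6 9E D6.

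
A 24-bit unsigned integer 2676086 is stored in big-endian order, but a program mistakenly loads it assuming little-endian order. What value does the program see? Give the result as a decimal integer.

2676086 in 24-bit hexadecimal is 0x28D576.
Stored big-endian, the bytes at ascending addresses are 28 D5 76.
Read back as little-endian, the first byte is least significant, giving 0x76D528.
0x76D528 = 7787816.

7787816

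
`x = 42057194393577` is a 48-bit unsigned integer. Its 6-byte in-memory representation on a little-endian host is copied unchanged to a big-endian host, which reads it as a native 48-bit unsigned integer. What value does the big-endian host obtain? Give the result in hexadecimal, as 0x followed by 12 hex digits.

0xE9CF21344026

42057194393577 in 48-bit hexadecimal is 0x26403421CFE9.
Stored little-endian, the bytes at ascending addresses are E9 CF 21 34 40 26.
Read back as big-endian, the last byte is least significant, giving 0xE9CF21344026.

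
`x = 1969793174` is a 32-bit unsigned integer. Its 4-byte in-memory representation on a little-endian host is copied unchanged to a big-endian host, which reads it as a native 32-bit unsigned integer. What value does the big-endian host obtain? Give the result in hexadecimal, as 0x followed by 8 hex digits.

0x96A86875

1969793174 in 32-bit hexadecimal is 0x7568A896.
Stored little-endian, the bytes at ascending addresses are 96 A8 68 75.
Read back as big-endian, the last byte is least significant, giving 0x96A86875.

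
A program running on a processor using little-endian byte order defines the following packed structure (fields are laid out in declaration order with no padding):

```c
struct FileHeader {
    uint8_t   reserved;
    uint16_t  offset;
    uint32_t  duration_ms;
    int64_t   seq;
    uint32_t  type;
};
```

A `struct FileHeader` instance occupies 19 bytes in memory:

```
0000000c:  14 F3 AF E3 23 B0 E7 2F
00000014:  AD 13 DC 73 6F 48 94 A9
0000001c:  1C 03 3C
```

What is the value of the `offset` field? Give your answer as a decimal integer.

`offset` follows `reserved` (1 byte), so it starts at byte offset 1 and occupies 2 bytes.
Bytes at offsets 1..2: F3 AF.
Little-endian: lowest address holds the least-significant byte.
Reassemble most-significant byte first: AF F3 → 0xAFF3.
0xAFF3 = 45043.

45043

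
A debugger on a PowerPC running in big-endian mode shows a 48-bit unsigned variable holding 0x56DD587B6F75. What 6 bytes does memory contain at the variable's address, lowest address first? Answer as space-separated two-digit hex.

Split into bytes (most-significant first): 56 DD 58 7B 6F 75.
In big-endian order the high byte comes first in memory.
So the memory order matches the most-significant-first order: 56 DD 58 7B 6F 75.

56 DD 58 7B 6F 75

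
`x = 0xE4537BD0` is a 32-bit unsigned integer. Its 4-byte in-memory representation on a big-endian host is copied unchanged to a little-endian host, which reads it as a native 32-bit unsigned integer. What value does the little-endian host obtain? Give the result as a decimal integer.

Stored big-endian, the bytes at ascending addresses are E4 53 7B D0.
Read back as little-endian, the first byte is least significant, giving 0xD07B53E4.
0xD07B53E4 = 3497743332.

3497743332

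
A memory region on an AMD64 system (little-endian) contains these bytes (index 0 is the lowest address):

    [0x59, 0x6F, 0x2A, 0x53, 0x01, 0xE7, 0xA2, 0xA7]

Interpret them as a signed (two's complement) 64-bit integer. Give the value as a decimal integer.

Little-endian: lowest address holds the least-significant byte.
Reassemble most-significant byte first: A7 A2 E7 01 53 2A 6F 59 → 0xA7A2E701532A6F59.
Top bit is set, so as a signed 64-bit value this is 0xA7A2E701532A6F59 − 2^64 = -6367272930272186535.

-6367272930272186535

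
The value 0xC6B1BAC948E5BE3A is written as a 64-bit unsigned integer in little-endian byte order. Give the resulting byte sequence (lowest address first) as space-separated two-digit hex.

Split into bytes (most-significant first): C6 B1 BA C9 48 E5 BE 3A.
In little-endian order the low byte comes first in memory.
So at ascending addresses the bytes are 3A BE E5 48 C9 BA B1 C6.

3A BE E5 48 C9 BA B1 C6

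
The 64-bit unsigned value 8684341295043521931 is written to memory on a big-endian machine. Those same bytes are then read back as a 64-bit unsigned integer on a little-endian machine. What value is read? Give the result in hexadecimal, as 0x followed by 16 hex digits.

0x8B2D536F65FA8478

8684341295043521931 in 64-bit hexadecimal is 0x7884FA656F532D8B.
Stored big-endian, the bytes at ascending addresses are 78 84 FA 65 6F 53 2D 8B.
Read back as little-endian, the first byte is least significant, giving 0x8B2D536F65FA8478.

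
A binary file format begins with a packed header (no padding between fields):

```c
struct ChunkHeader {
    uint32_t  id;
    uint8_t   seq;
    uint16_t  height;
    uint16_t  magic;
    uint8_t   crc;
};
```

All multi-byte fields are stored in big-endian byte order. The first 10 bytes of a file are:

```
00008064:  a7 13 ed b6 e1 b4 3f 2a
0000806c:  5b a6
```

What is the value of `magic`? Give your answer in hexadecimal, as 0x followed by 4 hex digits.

`magic` follows `id` (4 B), `seq` (1 B), `height` (2 B), so it starts at offset 4 + 1 + 2 = 7 and occupies 2 bytes.
Bytes at offsets 7..8: 2A 5B.
Big-endian stores the most-significant byte at the lowest address.
The bytes are already most-significant first: 0x2A5B.

0x2A5B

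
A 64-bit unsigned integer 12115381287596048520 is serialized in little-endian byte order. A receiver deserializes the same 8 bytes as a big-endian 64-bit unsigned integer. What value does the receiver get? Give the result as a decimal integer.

9854037944002355880

12115381287596048520 in 64-bit hexadecimal is 0xA8227B174D93C088.
Stored little-endian, the bytes at ascending addresses are 88 C0 93 4D 17 7B 22 A8.
Read back as big-endian, the last byte is least significant, giving 0x88C0934D177B22A8.
0x88C0934D177B22A8 = 9854037944002355880.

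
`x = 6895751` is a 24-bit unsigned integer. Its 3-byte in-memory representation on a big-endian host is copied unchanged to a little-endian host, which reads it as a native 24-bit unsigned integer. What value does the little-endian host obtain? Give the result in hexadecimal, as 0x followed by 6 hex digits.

6895751 in 24-bit hexadecimal is 0x693887.
Stored big-endian, the bytes at ascending addresses are 69 38 87.
Read back as little-endian, the first byte is least significant, giving 0x873869.

0x873869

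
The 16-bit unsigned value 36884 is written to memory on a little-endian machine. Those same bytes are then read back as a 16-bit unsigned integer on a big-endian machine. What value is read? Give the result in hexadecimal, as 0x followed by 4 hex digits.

36884 in 16-bit hexadecimal is 0x9014.
Stored little-endian, the bytes at ascending addresses are 14 90.
Read back as big-endian, the last byte is least significant, giving 0x1490.

0x1490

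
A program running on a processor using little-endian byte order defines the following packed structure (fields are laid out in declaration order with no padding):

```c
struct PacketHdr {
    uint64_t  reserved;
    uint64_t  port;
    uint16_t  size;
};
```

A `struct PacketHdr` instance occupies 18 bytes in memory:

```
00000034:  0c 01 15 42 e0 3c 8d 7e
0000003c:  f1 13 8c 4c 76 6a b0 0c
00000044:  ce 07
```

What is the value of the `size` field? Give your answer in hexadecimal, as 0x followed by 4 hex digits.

`size` follows `reserved` (8 B), `port` (8 B), so it starts at offset 8 + 8 = 16 and occupies 2 bytes.
Bytes at offsets 16..17: CE 07.
In little-endian order the low byte comes first in memory.
Reassemble most-significant byte first: 07 CE → 0x07CE.

0x07CE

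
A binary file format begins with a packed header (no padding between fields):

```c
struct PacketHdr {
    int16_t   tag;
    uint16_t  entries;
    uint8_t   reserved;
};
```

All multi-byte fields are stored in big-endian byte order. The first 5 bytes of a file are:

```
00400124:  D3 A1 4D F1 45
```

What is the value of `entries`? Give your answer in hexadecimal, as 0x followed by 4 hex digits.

0x4DF1

`entries` follows `tag` (2 bytes), so it starts at byte offset 2 and occupies 2 bytes.
Bytes at offsets 2..3: 4D F1.
Big-endian: lowest address holds the most-significant byte.
The bytes are already most-significant first: 0x4DF1.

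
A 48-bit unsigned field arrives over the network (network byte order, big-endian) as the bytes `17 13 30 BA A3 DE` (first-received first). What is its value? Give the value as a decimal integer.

Big-endian: lowest address holds the most-significant byte.
The bytes are already most-significant first: 0x171330BAA3DE.
0x171330BAA3DE = 25371189355486.

25371189355486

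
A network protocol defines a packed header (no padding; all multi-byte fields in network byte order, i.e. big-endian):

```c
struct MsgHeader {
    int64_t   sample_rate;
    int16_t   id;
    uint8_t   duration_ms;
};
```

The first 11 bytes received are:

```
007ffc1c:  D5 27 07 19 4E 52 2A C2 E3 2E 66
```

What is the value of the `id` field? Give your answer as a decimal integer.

`id` follows `sample_rate` (8 bytes), so it starts at byte offset 8 and occupies 2 bytes.
Bytes at offsets 8..9: E3 2E.
Big-endian: lowest address holds the most-significant byte.
The bytes are already most-significant first: 0xE32E.
Top bit is set, so as a signed 16-bit value this is 0xE32E − 2^16 = -7378.

-7378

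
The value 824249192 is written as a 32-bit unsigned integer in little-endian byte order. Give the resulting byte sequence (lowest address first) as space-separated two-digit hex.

68 0B 21 31

824249192 in hexadecimal, padded to 32 bits, is 0x31210B68.
Split into bytes (most-significant first): 31 21 0B 68.
Little-endian stores the least-significant byte at the lowest address.
So at ascending addresses the bytes are 68 0B 21 31.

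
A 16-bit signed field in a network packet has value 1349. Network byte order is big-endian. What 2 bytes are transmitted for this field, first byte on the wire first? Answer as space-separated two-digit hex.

1349 in hexadecimal, padded to 16 bits, is 0x0545.
Split into bytes (most-significant first): 05 45.
In big-endian order the high byte comes first in memory.
So the memory order matches the most-significant-first order: 05 45.

05 45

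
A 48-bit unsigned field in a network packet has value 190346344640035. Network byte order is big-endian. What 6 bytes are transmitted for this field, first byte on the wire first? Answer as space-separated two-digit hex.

190346344640035 in hexadecimal, padded to 48 bits, is 0xAD1E7641AE23.
Split into bytes (most-significant first): AD 1E 76 41 AE 23.
Big-endian: lowest address holds the most-significant byte.
So the memory order matches the most-significant-first order: AD 1E 76 41 AE 23.

AD 1E 76 41 AE 23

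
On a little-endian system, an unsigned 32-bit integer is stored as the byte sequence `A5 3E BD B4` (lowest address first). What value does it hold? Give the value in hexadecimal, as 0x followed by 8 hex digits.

0xB4BD3EA5

Little-endian stores the least-significant byte at the lowest address.
Reassemble most-significant byte first: B4 BD 3E A5 → 0xB4BD3EA5.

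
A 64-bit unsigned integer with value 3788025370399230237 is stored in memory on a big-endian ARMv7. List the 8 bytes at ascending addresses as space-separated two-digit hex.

34 91 C5 01 2A D0 49 1D

3788025370399230237 in hexadecimal, padded to 64 bits, is 0x3491C5012AD0491D.
Split into bytes (most-significant first): 34 91 C5 01 2A D0 49 1D.
Big-endian stores the most-significant byte at the lowest address.
So the memory order matches the most-significant-first order: 34 91 C5 01 2A D0 49 1D.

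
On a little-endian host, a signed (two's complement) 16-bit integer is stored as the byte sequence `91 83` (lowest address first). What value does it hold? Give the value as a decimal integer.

Little-endian: lowest address holds the least-significant byte.
Reassemble most-significant byte first: 83 91 → 0x8391.
Top bit is set, so as a signed 16-bit value this is 0x8391 − 2^16 = -31855.

-31855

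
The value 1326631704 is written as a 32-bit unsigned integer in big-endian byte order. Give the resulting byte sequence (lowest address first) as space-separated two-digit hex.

4F 12 CB 18

1326631704 in hexadecimal, padded to 32 bits, is 0x4F12CB18.
Split into bytes (most-significant first): 4F 12 CB 18.
Big-endian: lowest address holds the most-significant byte.
So the memory order matches the most-significant-first order: 4F 12 CB 18.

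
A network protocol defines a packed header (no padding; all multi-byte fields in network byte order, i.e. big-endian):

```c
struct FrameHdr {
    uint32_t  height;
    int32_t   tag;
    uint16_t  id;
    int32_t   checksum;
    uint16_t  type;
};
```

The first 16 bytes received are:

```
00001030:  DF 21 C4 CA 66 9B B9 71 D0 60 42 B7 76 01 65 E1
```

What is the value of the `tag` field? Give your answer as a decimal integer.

1721481585

`tag` follows `height` (4 bytes), so it starts at byte offset 4 and occupies 4 bytes.
Bytes at offsets 4..7: 66 9B B9 71.
In big-endian order the high byte comes first in memory.
The bytes are already most-significant first: 0x669BB971.
0x669BB971 = 1721481585.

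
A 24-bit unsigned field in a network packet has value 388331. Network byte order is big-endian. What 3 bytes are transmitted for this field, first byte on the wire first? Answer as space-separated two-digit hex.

388331 in hexadecimal, padded to 24 bits, is 0x05ECEB.
Split into bytes (most-significant first): 05 EC EB.
Big-endian stores the most-significant byte at the lowest address.
So the memory order matches the most-significant-first order: 05 EC EB.

05 EC EB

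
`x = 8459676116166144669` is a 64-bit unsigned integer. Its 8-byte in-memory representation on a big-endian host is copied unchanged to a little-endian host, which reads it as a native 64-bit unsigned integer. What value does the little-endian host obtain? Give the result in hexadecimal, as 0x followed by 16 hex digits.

0x9D72F03A9BCE6675

8459676116166144669 in 64-bit hexadecimal is 0x7566CE9B3AF0729D.
Stored big-endian, the bytes at ascending addresses are 75 66 CE 9B 3A F0 72 9D.
Read back as little-endian, the first byte is least significant, giving 0x9D72F03A9BCE6675.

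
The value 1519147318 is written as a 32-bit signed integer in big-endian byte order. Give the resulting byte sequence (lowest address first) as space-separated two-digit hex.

1519147318 in hexadecimal, padded to 32 bits, is 0x5A8C5936.
Split into bytes (most-significant first): 5A 8C 59 36.
In big-endian order the high byte comes first in memory.
So the memory order matches the most-significant-first order: 5A 8C 59 36.

5A 8C 59 36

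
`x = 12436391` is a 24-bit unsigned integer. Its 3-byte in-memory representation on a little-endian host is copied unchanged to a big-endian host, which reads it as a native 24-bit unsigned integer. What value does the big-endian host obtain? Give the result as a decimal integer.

10994621

12436391 in 24-bit hexadecimal is 0xBDC3A7.
Stored little-endian, the bytes at ascending addresses are A7 C3 BD.
Read back as big-endian, the last byte is least significant, giving 0xA7C3BD.
0xA7C3BD = 10994621.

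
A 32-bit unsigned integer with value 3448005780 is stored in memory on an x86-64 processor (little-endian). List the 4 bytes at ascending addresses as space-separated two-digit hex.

94 64 84 CD

3448005780 in hexadecimal, padded to 32 bits, is 0xCD846494.
Split into bytes (most-significant first): CD 84 64 94.
Little-endian: lowest address holds the least-significant byte.
So at ascending addresses the bytes are 94 64 84 CD.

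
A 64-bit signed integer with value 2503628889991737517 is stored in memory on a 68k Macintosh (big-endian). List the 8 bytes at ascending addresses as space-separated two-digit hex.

2503628889991737517 in hexadecimal, padded to 64 bits, is 0x22BEAD35ED5CF0AD.
Split into bytes (most-significant first): 22 BE AD 35 ED 5C F0 AD.
Big-endian stores the most-significant byte at the lowest address.
So the memory order matches the most-significant-first order: 22 BE AD 35 ED 5C F0 AD.

22 BE AD 35 ED 5C F0 AD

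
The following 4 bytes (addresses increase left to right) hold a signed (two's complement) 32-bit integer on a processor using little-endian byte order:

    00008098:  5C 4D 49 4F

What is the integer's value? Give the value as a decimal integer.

In little-endian order the low byte comes first in memory.
Reassemble most-significant byte first: 4F 49 4D 5C → 0x4F494D5C.
0x4F494D5C = 1330203996.

1330203996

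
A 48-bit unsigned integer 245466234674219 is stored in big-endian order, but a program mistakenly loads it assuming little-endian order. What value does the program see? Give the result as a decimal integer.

48226980806879

245466234674219 in 48-bit hexadecimal is 0xDF400FB8DC2B.
Stored big-endian, the bytes at ascending addresses are DF 40 0F B8 DC 2B.
Read back as little-endian, the first byte is least significant, giving 0x2BDCB80F40DF.
0x2BDCB80F40DF = 48226980806879.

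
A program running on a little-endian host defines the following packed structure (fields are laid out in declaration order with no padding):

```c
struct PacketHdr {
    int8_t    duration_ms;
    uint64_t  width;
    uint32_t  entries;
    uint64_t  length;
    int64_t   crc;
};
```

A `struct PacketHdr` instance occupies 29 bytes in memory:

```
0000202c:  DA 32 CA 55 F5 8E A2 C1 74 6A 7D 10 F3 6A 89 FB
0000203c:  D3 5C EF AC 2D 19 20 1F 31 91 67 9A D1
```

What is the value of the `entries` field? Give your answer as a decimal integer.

4077944170

`entries` follows `duration_ms` (1 B), `width` (8 B), so it starts at offset 1 + 8 = 9 and occupies 4 bytes.
Bytes at offsets 9..12: 6A 7D 10 F3.
In little-endian order the low byte comes first in memory.
Reassemble most-significant byte first: F3 10 7D 6A → 0xF3107D6A.
0xF3107D6A = 4077944170.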